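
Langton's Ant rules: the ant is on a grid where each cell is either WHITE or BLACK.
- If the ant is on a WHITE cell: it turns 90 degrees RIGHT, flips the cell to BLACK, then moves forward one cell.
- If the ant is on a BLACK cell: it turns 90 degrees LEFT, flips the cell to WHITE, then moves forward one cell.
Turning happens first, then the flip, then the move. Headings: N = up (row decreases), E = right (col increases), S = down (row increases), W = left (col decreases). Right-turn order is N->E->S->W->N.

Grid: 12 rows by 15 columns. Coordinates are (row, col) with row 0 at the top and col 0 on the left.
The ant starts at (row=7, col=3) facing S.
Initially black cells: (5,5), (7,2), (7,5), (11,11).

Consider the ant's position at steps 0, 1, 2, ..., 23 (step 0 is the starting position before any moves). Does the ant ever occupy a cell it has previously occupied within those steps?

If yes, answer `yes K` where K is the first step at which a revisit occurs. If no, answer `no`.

Step 1: on WHITE (7,3): turn R to W, flip to black, move to (7,2). |black|=5 — new cell
Step 2: on BLACK (7,2): turn L to S, flip to white, move to (8,2). |black|=4 — new cell
Step 3: on WHITE (8,2): turn R to W, flip to black, move to (8,1). |black|=5 — new cell
Step 4: on WHITE (8,1): turn R to N, flip to black, move to (7,1). |black|=6 — new cell
Step 5: on WHITE (7,1): turn R to E, flip to black, move to (7,2). |black|=7 — REVISIT

Answer: yes 5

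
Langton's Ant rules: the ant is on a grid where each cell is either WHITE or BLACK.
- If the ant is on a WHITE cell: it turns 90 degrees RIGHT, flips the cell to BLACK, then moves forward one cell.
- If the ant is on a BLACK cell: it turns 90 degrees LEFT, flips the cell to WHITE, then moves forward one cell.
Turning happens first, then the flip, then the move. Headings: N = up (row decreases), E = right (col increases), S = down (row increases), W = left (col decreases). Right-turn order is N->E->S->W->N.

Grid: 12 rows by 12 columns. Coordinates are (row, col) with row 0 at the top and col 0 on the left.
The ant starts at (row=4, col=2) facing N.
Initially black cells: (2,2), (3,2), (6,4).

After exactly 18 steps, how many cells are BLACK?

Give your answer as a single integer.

Step 1: on WHITE (4,2): turn R to E, flip to black, move to (4,3). |black|=4
Step 2: on WHITE (4,3): turn R to S, flip to black, move to (5,3). |black|=5
Step 3: on WHITE (5,3): turn R to W, flip to black, move to (5,2). |black|=6
Step 4: on WHITE (5,2): turn R to N, flip to black, move to (4,2). |black|=7
Step 5: on BLACK (4,2): turn L to W, flip to white, move to (4,1). |black|=6
Step 6: on WHITE (4,1): turn R to N, flip to black, move to (3,1). |black|=7
Step 7: on WHITE (3,1): turn R to E, flip to black, move to (3,2). |black|=8
Step 8: on BLACK (3,2): turn L to N, flip to white, move to (2,2). |black|=7
Step 9: on BLACK (2,2): turn L to W, flip to white, move to (2,1). |black|=6
Step 10: on WHITE (2,1): turn R to N, flip to black, move to (1,1). |black|=7
Step 11: on WHITE (1,1): turn R to E, flip to black, move to (1,2). |black|=8
Step 12: on WHITE (1,2): turn R to S, flip to black, move to (2,2). |black|=9
Step 13: on WHITE (2,2): turn R to W, flip to black, move to (2,1). |black|=10
Step 14: on BLACK (2,1): turn L to S, flip to white, move to (3,1). |black|=9
Step 15: on BLACK (3,1): turn L to E, flip to white, move to (3,2). |black|=8
Step 16: on WHITE (3,2): turn R to S, flip to black, move to (4,2). |black|=9
Step 17: on WHITE (4,2): turn R to W, flip to black, move to (4,1). |black|=10
Step 18: on BLACK (4,1): turn L to S, flip to white, move to (5,1). |black|=9

Answer: 9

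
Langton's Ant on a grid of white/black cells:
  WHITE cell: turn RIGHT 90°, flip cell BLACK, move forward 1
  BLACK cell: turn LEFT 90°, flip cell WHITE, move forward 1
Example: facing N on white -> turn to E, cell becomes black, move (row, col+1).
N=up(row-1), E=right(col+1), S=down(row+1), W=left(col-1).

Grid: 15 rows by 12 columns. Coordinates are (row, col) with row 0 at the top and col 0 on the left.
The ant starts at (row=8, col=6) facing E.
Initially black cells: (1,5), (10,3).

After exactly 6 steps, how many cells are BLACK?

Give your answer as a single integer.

Answer: 6

Derivation:
Step 1: on WHITE (8,6): turn R to S, flip to black, move to (9,6). |black|=3
Step 2: on WHITE (9,6): turn R to W, flip to black, move to (9,5). |black|=4
Step 3: on WHITE (9,5): turn R to N, flip to black, move to (8,5). |black|=5
Step 4: on WHITE (8,5): turn R to E, flip to black, move to (8,6). |black|=6
Step 5: on BLACK (8,6): turn L to N, flip to white, move to (7,6). |black|=5
Step 6: on WHITE (7,6): turn R to E, flip to black, move to (7,7). |black|=6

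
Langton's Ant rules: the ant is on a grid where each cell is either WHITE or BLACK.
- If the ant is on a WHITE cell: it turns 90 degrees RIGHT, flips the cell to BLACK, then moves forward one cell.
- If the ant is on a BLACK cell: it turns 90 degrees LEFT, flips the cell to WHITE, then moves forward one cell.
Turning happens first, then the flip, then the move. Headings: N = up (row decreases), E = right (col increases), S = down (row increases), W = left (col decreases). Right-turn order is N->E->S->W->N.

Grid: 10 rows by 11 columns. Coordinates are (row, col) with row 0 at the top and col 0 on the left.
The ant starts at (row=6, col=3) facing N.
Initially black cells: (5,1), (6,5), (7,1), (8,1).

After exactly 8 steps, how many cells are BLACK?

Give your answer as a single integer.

Answer: 10

Derivation:
Step 1: on WHITE (6,3): turn R to E, flip to black, move to (6,4). |black|=5
Step 2: on WHITE (6,4): turn R to S, flip to black, move to (7,4). |black|=6
Step 3: on WHITE (7,4): turn R to W, flip to black, move to (7,3). |black|=7
Step 4: on WHITE (7,3): turn R to N, flip to black, move to (6,3). |black|=8
Step 5: on BLACK (6,3): turn L to W, flip to white, move to (6,2). |black|=7
Step 6: on WHITE (6,2): turn R to N, flip to black, move to (5,2). |black|=8
Step 7: on WHITE (5,2): turn R to E, flip to black, move to (5,3). |black|=9
Step 8: on WHITE (5,3): turn R to S, flip to black, move to (6,3). |black|=10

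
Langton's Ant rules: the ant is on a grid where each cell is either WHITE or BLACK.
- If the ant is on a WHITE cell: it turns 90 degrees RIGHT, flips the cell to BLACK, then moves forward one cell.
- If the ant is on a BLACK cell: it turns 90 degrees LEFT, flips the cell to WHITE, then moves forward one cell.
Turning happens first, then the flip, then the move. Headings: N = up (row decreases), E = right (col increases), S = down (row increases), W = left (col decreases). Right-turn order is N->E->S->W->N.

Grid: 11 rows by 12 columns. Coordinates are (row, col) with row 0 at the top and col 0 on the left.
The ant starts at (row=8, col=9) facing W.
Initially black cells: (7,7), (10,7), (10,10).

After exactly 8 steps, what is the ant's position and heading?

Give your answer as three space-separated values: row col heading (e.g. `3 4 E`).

Step 1: on WHITE (8,9): turn R to N, flip to black, move to (7,9). |black|=4
Step 2: on WHITE (7,9): turn R to E, flip to black, move to (7,10). |black|=5
Step 3: on WHITE (7,10): turn R to S, flip to black, move to (8,10). |black|=6
Step 4: on WHITE (8,10): turn R to W, flip to black, move to (8,9). |black|=7
Step 5: on BLACK (8,9): turn L to S, flip to white, move to (9,9). |black|=6
Step 6: on WHITE (9,9): turn R to W, flip to black, move to (9,8). |black|=7
Step 7: on WHITE (9,8): turn R to N, flip to black, move to (8,8). |black|=8
Step 8: on WHITE (8,8): turn R to E, flip to black, move to (8,9). |black|=9

Answer: 8 9 E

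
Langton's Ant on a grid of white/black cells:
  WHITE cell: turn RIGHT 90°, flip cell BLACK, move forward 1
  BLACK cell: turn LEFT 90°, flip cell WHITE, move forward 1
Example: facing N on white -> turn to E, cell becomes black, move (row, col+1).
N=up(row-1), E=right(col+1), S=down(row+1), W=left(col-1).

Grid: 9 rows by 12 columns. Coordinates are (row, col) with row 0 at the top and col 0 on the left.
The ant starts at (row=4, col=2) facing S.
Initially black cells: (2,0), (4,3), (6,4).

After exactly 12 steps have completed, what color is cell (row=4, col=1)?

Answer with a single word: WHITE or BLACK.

Step 1: on WHITE (4,2): turn R to W, flip to black, move to (4,1). |black|=4
Step 2: on WHITE (4,1): turn R to N, flip to black, move to (3,1). |black|=5
Step 3: on WHITE (3,1): turn R to E, flip to black, move to (3,2). |black|=6
Step 4: on WHITE (3,2): turn R to S, flip to black, move to (4,2). |black|=7
Step 5: on BLACK (4,2): turn L to E, flip to white, move to (4,3). |black|=6
Step 6: on BLACK (4,3): turn L to N, flip to white, move to (3,3). |black|=5
Step 7: on WHITE (3,3): turn R to E, flip to black, move to (3,4). |black|=6
Step 8: on WHITE (3,4): turn R to S, flip to black, move to (4,4). |black|=7
Step 9: on WHITE (4,4): turn R to W, flip to black, move to (4,3). |black|=8
Step 10: on WHITE (4,3): turn R to N, flip to black, move to (3,3). |black|=9
Step 11: on BLACK (3,3): turn L to W, flip to white, move to (3,2). |black|=8
Step 12: on BLACK (3,2): turn L to S, flip to white, move to (4,2). |black|=7

Answer: BLACK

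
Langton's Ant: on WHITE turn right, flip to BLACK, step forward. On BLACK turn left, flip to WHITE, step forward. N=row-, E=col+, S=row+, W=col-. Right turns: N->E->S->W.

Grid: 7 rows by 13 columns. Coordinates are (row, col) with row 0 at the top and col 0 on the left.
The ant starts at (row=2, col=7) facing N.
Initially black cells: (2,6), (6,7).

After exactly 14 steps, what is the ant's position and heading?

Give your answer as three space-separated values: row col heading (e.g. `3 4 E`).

Answer: 1 8 N

Derivation:
Step 1: on WHITE (2,7): turn R to E, flip to black, move to (2,8). |black|=3
Step 2: on WHITE (2,8): turn R to S, flip to black, move to (3,8). |black|=4
Step 3: on WHITE (3,8): turn R to W, flip to black, move to (3,7). |black|=5
Step 4: on WHITE (3,7): turn R to N, flip to black, move to (2,7). |black|=6
Step 5: on BLACK (2,7): turn L to W, flip to white, move to (2,6). |black|=5
Step 6: on BLACK (2,6): turn L to S, flip to white, move to (3,6). |black|=4
Step 7: on WHITE (3,6): turn R to W, flip to black, move to (3,5). |black|=5
Step 8: on WHITE (3,5): turn R to N, flip to black, move to (2,5). |black|=6
Step 9: on WHITE (2,5): turn R to E, flip to black, move to (2,6). |black|=7
Step 10: on WHITE (2,6): turn R to S, flip to black, move to (3,6). |black|=8
Step 11: on BLACK (3,6): turn L to E, flip to white, move to (3,7). |black|=7
Step 12: on BLACK (3,7): turn L to N, flip to white, move to (2,7). |black|=6
Step 13: on WHITE (2,7): turn R to E, flip to black, move to (2,8). |black|=7
Step 14: on BLACK (2,8): turn L to N, flip to white, move to (1,8). |black|=6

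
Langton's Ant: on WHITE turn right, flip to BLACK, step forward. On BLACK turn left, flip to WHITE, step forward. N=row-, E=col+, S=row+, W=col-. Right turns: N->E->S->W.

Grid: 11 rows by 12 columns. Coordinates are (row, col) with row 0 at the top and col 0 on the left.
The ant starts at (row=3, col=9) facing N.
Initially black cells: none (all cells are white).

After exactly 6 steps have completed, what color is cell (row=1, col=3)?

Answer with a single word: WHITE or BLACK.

Answer: WHITE

Derivation:
Step 1: on WHITE (3,9): turn R to E, flip to black, move to (3,10). |black|=1
Step 2: on WHITE (3,10): turn R to S, flip to black, move to (4,10). |black|=2
Step 3: on WHITE (4,10): turn R to W, flip to black, move to (4,9). |black|=3
Step 4: on WHITE (4,9): turn R to N, flip to black, move to (3,9). |black|=4
Step 5: on BLACK (3,9): turn L to W, flip to white, move to (3,8). |black|=3
Step 6: on WHITE (3,8): turn R to N, flip to black, move to (2,8). |black|=4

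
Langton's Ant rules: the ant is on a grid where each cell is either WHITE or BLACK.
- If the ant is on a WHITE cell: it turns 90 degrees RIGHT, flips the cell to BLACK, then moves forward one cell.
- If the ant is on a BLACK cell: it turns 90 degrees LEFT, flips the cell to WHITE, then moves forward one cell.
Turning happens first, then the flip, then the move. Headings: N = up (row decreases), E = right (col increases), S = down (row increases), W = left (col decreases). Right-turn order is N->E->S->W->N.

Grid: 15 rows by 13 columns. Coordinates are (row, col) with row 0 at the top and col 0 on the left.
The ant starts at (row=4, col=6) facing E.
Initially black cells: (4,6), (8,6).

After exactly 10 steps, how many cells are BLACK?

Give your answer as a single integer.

Step 1: on BLACK (4,6): turn L to N, flip to white, move to (3,6). |black|=1
Step 2: on WHITE (3,6): turn R to E, flip to black, move to (3,7). |black|=2
Step 3: on WHITE (3,7): turn R to S, flip to black, move to (4,7). |black|=3
Step 4: on WHITE (4,7): turn R to W, flip to black, move to (4,6). |black|=4
Step 5: on WHITE (4,6): turn R to N, flip to black, move to (3,6). |black|=5
Step 6: on BLACK (3,6): turn L to W, flip to white, move to (3,5). |black|=4
Step 7: on WHITE (3,5): turn R to N, flip to black, move to (2,5). |black|=5
Step 8: on WHITE (2,5): turn R to E, flip to black, move to (2,6). |black|=6
Step 9: on WHITE (2,6): turn R to S, flip to black, move to (3,6). |black|=7
Step 10: on WHITE (3,6): turn R to W, flip to black, move to (3,5). |black|=8

Answer: 8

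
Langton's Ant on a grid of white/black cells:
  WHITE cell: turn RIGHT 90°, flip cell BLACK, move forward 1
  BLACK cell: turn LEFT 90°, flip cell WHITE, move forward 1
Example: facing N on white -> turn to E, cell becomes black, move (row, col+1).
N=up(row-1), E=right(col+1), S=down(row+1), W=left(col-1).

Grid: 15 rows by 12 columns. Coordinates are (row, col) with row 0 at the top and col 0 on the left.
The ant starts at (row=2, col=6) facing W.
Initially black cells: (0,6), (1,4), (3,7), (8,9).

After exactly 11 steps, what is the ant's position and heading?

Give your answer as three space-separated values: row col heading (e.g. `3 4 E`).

Answer: 2 7 N

Derivation:
Step 1: on WHITE (2,6): turn R to N, flip to black, move to (1,6). |black|=5
Step 2: on WHITE (1,6): turn R to E, flip to black, move to (1,7). |black|=6
Step 3: on WHITE (1,7): turn R to S, flip to black, move to (2,7). |black|=7
Step 4: on WHITE (2,7): turn R to W, flip to black, move to (2,6). |black|=8
Step 5: on BLACK (2,6): turn L to S, flip to white, move to (3,6). |black|=7
Step 6: on WHITE (3,6): turn R to W, flip to black, move to (3,5). |black|=8
Step 7: on WHITE (3,5): turn R to N, flip to black, move to (2,5). |black|=9
Step 8: on WHITE (2,5): turn R to E, flip to black, move to (2,6). |black|=10
Step 9: on WHITE (2,6): turn R to S, flip to black, move to (3,6). |black|=11
Step 10: on BLACK (3,6): turn L to E, flip to white, move to (3,7). |black|=10
Step 11: on BLACK (3,7): turn L to N, flip to white, move to (2,7). |black|=9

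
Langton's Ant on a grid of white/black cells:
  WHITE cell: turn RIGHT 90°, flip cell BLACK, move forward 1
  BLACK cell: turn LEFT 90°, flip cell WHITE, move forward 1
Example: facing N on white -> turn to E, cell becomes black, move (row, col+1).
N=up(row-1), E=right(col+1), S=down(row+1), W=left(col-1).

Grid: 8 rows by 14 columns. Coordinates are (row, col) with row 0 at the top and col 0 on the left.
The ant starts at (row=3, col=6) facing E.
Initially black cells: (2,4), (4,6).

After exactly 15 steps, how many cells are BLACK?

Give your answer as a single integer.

Step 1: on WHITE (3,6): turn R to S, flip to black, move to (4,6). |black|=3
Step 2: on BLACK (4,6): turn L to E, flip to white, move to (4,7). |black|=2
Step 3: on WHITE (4,7): turn R to S, flip to black, move to (5,7). |black|=3
Step 4: on WHITE (5,7): turn R to W, flip to black, move to (5,6). |black|=4
Step 5: on WHITE (5,6): turn R to N, flip to black, move to (4,6). |black|=5
Step 6: on WHITE (4,6): turn R to E, flip to black, move to (4,7). |black|=6
Step 7: on BLACK (4,7): turn L to N, flip to white, move to (3,7). |black|=5
Step 8: on WHITE (3,7): turn R to E, flip to black, move to (3,8). |black|=6
Step 9: on WHITE (3,8): turn R to S, flip to black, move to (4,8). |black|=7
Step 10: on WHITE (4,8): turn R to W, flip to black, move to (4,7). |black|=8
Step 11: on WHITE (4,7): turn R to N, flip to black, move to (3,7). |black|=9
Step 12: on BLACK (3,7): turn L to W, flip to white, move to (3,6). |black|=8
Step 13: on BLACK (3,6): turn L to S, flip to white, move to (4,6). |black|=7
Step 14: on BLACK (4,6): turn L to E, flip to white, move to (4,7). |black|=6
Step 15: on BLACK (4,7): turn L to N, flip to white, move to (3,7). |black|=5

Answer: 5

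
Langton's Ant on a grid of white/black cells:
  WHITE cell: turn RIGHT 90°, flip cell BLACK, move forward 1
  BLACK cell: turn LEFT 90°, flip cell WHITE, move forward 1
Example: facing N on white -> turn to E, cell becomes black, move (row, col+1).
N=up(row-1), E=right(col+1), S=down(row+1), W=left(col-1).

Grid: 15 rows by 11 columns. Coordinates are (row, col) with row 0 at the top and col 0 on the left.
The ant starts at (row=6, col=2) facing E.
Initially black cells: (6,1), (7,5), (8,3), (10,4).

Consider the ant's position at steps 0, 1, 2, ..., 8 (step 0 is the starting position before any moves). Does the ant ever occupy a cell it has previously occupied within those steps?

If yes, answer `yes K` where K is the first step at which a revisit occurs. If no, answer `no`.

Step 1: on WHITE (6,2): turn R to S, flip to black, move to (7,2). |black|=5 — new cell
Step 2: on WHITE (7,2): turn R to W, flip to black, move to (7,1). |black|=6 — new cell
Step 3: on WHITE (7,1): turn R to N, flip to black, move to (6,1). |black|=7 — new cell
Step 4: on BLACK (6,1): turn L to W, flip to white, move to (6,0). |black|=6 — new cell
Step 5: on WHITE (6,0): turn R to N, flip to black, move to (5,0). |black|=7 — new cell
Step 6: on WHITE (5,0): turn R to E, flip to black, move to (5,1). |black|=8 — new cell
Step 7: on WHITE (5,1): turn R to S, flip to black, move to (6,1). |black|=9 — REVISIT

Answer: yes 7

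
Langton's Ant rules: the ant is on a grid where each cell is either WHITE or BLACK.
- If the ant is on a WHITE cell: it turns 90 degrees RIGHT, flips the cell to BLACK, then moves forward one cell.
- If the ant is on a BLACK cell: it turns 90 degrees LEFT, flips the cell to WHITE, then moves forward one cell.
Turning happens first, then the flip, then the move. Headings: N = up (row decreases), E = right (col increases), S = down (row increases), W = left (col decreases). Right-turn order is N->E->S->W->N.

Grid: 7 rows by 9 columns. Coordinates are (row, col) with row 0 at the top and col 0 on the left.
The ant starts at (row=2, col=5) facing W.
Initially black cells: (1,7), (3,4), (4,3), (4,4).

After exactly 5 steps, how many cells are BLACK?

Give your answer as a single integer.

Step 1: on WHITE (2,5): turn R to N, flip to black, move to (1,5). |black|=5
Step 2: on WHITE (1,5): turn R to E, flip to black, move to (1,6). |black|=6
Step 3: on WHITE (1,6): turn R to S, flip to black, move to (2,6). |black|=7
Step 4: on WHITE (2,6): turn R to W, flip to black, move to (2,5). |black|=8
Step 5: on BLACK (2,5): turn L to S, flip to white, move to (3,5). |black|=7

Answer: 7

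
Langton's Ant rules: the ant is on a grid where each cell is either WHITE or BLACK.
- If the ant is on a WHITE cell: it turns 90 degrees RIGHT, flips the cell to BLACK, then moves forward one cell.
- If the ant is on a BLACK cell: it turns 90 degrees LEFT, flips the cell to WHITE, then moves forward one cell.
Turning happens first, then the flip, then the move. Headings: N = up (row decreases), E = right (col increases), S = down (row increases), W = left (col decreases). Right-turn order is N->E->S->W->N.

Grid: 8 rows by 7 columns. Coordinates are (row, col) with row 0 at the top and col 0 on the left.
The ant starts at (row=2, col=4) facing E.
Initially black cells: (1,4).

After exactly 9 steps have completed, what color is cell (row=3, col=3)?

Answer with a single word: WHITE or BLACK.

Step 1: on WHITE (2,4): turn R to S, flip to black, move to (3,4). |black|=2
Step 2: on WHITE (3,4): turn R to W, flip to black, move to (3,3). |black|=3
Step 3: on WHITE (3,3): turn R to N, flip to black, move to (2,3). |black|=4
Step 4: on WHITE (2,3): turn R to E, flip to black, move to (2,4). |black|=5
Step 5: on BLACK (2,4): turn L to N, flip to white, move to (1,4). |black|=4
Step 6: on BLACK (1,4): turn L to W, flip to white, move to (1,3). |black|=3
Step 7: on WHITE (1,3): turn R to N, flip to black, move to (0,3). |black|=4
Step 8: on WHITE (0,3): turn R to E, flip to black, move to (0,4). |black|=5
Step 9: on WHITE (0,4): turn R to S, flip to black, move to (1,4). |black|=6

Answer: BLACK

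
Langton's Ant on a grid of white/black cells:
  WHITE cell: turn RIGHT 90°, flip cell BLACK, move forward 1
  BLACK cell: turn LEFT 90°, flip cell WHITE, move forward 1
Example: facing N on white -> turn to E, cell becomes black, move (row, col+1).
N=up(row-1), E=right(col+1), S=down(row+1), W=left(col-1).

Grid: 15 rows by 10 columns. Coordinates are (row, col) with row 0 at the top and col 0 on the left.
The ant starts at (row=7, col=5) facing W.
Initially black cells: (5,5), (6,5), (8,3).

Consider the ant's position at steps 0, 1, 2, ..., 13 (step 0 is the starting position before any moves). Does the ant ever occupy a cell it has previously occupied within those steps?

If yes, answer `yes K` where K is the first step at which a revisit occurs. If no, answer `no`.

Answer: yes 8

Derivation:
Step 1: on WHITE (7,5): turn R to N, flip to black, move to (6,5). |black|=4 — new cell
Step 2: on BLACK (6,5): turn L to W, flip to white, move to (6,4). |black|=3 — new cell
Step 3: on WHITE (6,4): turn R to N, flip to black, move to (5,4). |black|=4 — new cell
Step 4: on WHITE (5,4): turn R to E, flip to black, move to (5,5). |black|=5 — new cell
Step 5: on BLACK (5,5): turn L to N, flip to white, move to (4,5). |black|=4 — new cell
Step 6: on WHITE (4,5): turn R to E, flip to black, move to (4,6). |black|=5 — new cell
Step 7: on WHITE (4,6): turn R to S, flip to black, move to (5,6). |black|=6 — new cell
Step 8: on WHITE (5,6): turn R to W, flip to black, move to (5,5). |black|=7 — REVISIT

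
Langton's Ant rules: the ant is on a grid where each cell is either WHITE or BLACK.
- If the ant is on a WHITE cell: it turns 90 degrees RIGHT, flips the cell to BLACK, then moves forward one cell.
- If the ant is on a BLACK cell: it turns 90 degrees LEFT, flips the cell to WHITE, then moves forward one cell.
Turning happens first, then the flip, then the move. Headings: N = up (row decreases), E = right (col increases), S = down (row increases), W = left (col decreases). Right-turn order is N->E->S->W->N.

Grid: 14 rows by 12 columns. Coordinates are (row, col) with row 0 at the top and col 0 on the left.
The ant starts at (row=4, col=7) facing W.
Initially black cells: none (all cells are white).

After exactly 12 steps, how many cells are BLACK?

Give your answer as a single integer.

Step 1: on WHITE (4,7): turn R to N, flip to black, move to (3,7). |black|=1
Step 2: on WHITE (3,7): turn R to E, flip to black, move to (3,8). |black|=2
Step 3: on WHITE (3,8): turn R to S, flip to black, move to (4,8). |black|=3
Step 4: on WHITE (4,8): turn R to W, flip to black, move to (4,7). |black|=4
Step 5: on BLACK (4,7): turn L to S, flip to white, move to (5,7). |black|=3
Step 6: on WHITE (5,7): turn R to W, flip to black, move to (5,6). |black|=4
Step 7: on WHITE (5,6): turn R to N, flip to black, move to (4,6). |black|=5
Step 8: on WHITE (4,6): turn R to E, flip to black, move to (4,7). |black|=6
Step 9: on WHITE (4,7): turn R to S, flip to black, move to (5,7). |black|=7
Step 10: on BLACK (5,7): turn L to E, flip to white, move to (5,8). |black|=6
Step 11: on WHITE (5,8): turn R to S, flip to black, move to (6,8). |black|=7
Step 12: on WHITE (6,8): turn R to W, flip to black, move to (6,7). |black|=8

Answer: 8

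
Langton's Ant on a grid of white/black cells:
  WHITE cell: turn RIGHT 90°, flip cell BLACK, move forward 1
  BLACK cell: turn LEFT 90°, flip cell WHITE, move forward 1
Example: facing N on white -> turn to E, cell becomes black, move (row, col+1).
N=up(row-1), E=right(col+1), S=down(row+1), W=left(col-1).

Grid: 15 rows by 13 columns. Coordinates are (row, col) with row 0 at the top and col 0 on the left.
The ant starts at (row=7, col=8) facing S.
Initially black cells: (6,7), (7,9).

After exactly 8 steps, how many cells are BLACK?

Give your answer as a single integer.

Answer: 6

Derivation:
Step 1: on WHITE (7,8): turn R to W, flip to black, move to (7,7). |black|=3
Step 2: on WHITE (7,7): turn R to N, flip to black, move to (6,7). |black|=4
Step 3: on BLACK (6,7): turn L to W, flip to white, move to (6,6). |black|=3
Step 4: on WHITE (6,6): turn R to N, flip to black, move to (5,6). |black|=4
Step 5: on WHITE (5,6): turn R to E, flip to black, move to (5,7). |black|=5
Step 6: on WHITE (5,7): turn R to S, flip to black, move to (6,7). |black|=6
Step 7: on WHITE (6,7): turn R to W, flip to black, move to (6,6). |black|=7
Step 8: on BLACK (6,6): turn L to S, flip to white, move to (7,6). |black|=6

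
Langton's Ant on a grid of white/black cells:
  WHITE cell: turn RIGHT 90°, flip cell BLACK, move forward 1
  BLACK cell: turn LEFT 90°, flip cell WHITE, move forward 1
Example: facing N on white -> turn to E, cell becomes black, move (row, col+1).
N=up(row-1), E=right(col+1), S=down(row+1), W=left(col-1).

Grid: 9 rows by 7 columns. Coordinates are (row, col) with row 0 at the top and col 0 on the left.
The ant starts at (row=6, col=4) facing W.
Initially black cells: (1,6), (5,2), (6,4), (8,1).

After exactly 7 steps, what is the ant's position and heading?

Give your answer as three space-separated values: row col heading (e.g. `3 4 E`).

Step 1: on BLACK (6,4): turn L to S, flip to white, move to (7,4). |black|=3
Step 2: on WHITE (7,4): turn R to W, flip to black, move to (7,3). |black|=4
Step 3: on WHITE (7,3): turn R to N, flip to black, move to (6,3). |black|=5
Step 4: on WHITE (6,3): turn R to E, flip to black, move to (6,4). |black|=6
Step 5: on WHITE (6,4): turn R to S, flip to black, move to (7,4). |black|=7
Step 6: on BLACK (7,4): turn L to E, flip to white, move to (7,5). |black|=6
Step 7: on WHITE (7,5): turn R to S, flip to black, move to (8,5). |black|=7

Answer: 8 5 S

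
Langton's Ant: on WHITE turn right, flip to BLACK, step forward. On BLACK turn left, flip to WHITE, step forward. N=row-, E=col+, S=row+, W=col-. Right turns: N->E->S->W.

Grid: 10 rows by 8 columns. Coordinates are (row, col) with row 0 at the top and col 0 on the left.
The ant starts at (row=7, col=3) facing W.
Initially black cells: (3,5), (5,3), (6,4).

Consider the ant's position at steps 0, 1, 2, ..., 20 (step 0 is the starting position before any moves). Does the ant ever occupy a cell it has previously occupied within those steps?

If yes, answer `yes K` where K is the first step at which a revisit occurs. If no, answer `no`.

Answer: yes 6

Derivation:
Step 1: on WHITE (7,3): turn R to N, flip to black, move to (6,3). |black|=4 — new cell
Step 2: on WHITE (6,3): turn R to E, flip to black, move to (6,4). |black|=5 — new cell
Step 3: on BLACK (6,4): turn L to N, flip to white, move to (5,4). |black|=4 — new cell
Step 4: on WHITE (5,4): turn R to E, flip to black, move to (5,5). |black|=5 — new cell
Step 5: on WHITE (5,5): turn R to S, flip to black, move to (6,5). |black|=6 — new cell
Step 6: on WHITE (6,5): turn R to W, flip to black, move to (6,4). |black|=7 — REVISIT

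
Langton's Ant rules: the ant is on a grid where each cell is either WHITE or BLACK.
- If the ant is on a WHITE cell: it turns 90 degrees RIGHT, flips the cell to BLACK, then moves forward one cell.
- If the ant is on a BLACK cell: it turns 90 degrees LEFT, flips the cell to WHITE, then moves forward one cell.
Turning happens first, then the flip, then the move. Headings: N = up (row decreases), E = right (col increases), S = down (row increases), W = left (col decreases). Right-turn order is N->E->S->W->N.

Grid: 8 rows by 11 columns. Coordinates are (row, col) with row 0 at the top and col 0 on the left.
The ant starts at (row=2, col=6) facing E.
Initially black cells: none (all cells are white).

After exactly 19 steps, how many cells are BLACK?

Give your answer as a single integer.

Step 1: on WHITE (2,6): turn R to S, flip to black, move to (3,6). |black|=1
Step 2: on WHITE (3,6): turn R to W, flip to black, move to (3,5). |black|=2
Step 3: on WHITE (3,5): turn R to N, flip to black, move to (2,5). |black|=3
Step 4: on WHITE (2,5): turn R to E, flip to black, move to (2,6). |black|=4
Step 5: on BLACK (2,6): turn L to N, flip to white, move to (1,6). |black|=3
Step 6: on WHITE (1,6): turn R to E, flip to black, move to (1,7). |black|=4
Step 7: on WHITE (1,7): turn R to S, flip to black, move to (2,7). |black|=5
Step 8: on WHITE (2,7): turn R to W, flip to black, move to (2,6). |black|=6
Step 9: on WHITE (2,6): turn R to N, flip to black, move to (1,6). |black|=7
Step 10: on BLACK (1,6): turn L to W, flip to white, move to (1,5). |black|=6
Step 11: on WHITE (1,5): turn R to N, flip to black, move to (0,5). |black|=7
Step 12: on WHITE (0,5): turn R to E, flip to black, move to (0,6). |black|=8
Step 13: on WHITE (0,6): turn R to S, flip to black, move to (1,6). |black|=9
Step 14: on WHITE (1,6): turn R to W, flip to black, move to (1,5). |black|=10
Step 15: on BLACK (1,5): turn L to S, flip to white, move to (2,5). |black|=9
Step 16: on BLACK (2,5): turn L to E, flip to white, move to (2,6). |black|=8
Step 17: on BLACK (2,6): turn L to N, flip to white, move to (1,6). |black|=7
Step 18: on BLACK (1,6): turn L to W, flip to white, move to (1,5). |black|=6
Step 19: on WHITE (1,5): turn R to N, flip to black, move to (0,5). |black|=7

Answer: 7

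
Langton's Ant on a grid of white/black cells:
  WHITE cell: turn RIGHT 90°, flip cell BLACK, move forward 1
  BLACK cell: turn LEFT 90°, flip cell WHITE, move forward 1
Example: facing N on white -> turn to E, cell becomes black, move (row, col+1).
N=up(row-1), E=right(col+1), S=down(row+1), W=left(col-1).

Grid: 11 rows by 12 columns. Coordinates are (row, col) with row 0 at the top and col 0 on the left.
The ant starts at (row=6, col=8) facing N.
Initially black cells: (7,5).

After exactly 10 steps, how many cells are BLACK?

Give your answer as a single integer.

Step 1: on WHITE (6,8): turn R to E, flip to black, move to (6,9). |black|=2
Step 2: on WHITE (6,9): turn R to S, flip to black, move to (7,9). |black|=3
Step 3: on WHITE (7,9): turn R to W, flip to black, move to (7,8). |black|=4
Step 4: on WHITE (7,8): turn R to N, flip to black, move to (6,8). |black|=5
Step 5: on BLACK (6,8): turn L to W, flip to white, move to (6,7). |black|=4
Step 6: on WHITE (6,7): turn R to N, flip to black, move to (5,7). |black|=5
Step 7: on WHITE (5,7): turn R to E, flip to black, move to (5,8). |black|=6
Step 8: on WHITE (5,8): turn R to S, flip to black, move to (6,8). |black|=7
Step 9: on WHITE (6,8): turn R to W, flip to black, move to (6,7). |black|=8
Step 10: on BLACK (6,7): turn L to S, flip to white, move to (7,7). |black|=7

Answer: 7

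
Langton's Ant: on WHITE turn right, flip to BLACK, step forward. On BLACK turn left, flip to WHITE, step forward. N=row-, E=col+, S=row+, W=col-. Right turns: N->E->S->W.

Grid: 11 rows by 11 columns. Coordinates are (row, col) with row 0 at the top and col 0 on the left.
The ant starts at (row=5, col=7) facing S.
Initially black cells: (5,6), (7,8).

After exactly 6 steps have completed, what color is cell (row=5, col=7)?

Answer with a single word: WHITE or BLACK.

Answer: BLACK

Derivation:
Step 1: on WHITE (5,7): turn R to W, flip to black, move to (5,6). |black|=3
Step 2: on BLACK (5,6): turn L to S, flip to white, move to (6,6). |black|=2
Step 3: on WHITE (6,6): turn R to W, flip to black, move to (6,5). |black|=3
Step 4: on WHITE (6,5): turn R to N, flip to black, move to (5,5). |black|=4
Step 5: on WHITE (5,5): turn R to E, flip to black, move to (5,6). |black|=5
Step 6: on WHITE (5,6): turn R to S, flip to black, move to (6,6). |black|=6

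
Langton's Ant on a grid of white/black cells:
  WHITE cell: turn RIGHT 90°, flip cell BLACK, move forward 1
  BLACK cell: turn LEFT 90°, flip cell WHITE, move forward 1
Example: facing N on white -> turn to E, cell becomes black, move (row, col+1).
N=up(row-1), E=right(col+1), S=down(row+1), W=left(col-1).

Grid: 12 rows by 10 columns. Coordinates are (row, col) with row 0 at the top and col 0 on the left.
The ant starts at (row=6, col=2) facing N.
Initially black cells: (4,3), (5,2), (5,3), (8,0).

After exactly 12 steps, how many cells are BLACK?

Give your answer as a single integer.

Step 1: on WHITE (6,2): turn R to E, flip to black, move to (6,3). |black|=5
Step 2: on WHITE (6,3): turn R to S, flip to black, move to (7,3). |black|=6
Step 3: on WHITE (7,3): turn R to W, flip to black, move to (7,2). |black|=7
Step 4: on WHITE (7,2): turn R to N, flip to black, move to (6,2). |black|=8
Step 5: on BLACK (6,2): turn L to W, flip to white, move to (6,1). |black|=7
Step 6: on WHITE (6,1): turn R to N, flip to black, move to (5,1). |black|=8
Step 7: on WHITE (5,1): turn R to E, flip to black, move to (5,2). |black|=9
Step 8: on BLACK (5,2): turn L to N, flip to white, move to (4,2). |black|=8
Step 9: on WHITE (4,2): turn R to E, flip to black, move to (4,3). |black|=9
Step 10: on BLACK (4,3): turn L to N, flip to white, move to (3,3). |black|=8
Step 11: on WHITE (3,3): turn R to E, flip to black, move to (3,4). |black|=9
Step 12: on WHITE (3,4): turn R to S, flip to black, move to (4,4). |black|=10

Answer: 10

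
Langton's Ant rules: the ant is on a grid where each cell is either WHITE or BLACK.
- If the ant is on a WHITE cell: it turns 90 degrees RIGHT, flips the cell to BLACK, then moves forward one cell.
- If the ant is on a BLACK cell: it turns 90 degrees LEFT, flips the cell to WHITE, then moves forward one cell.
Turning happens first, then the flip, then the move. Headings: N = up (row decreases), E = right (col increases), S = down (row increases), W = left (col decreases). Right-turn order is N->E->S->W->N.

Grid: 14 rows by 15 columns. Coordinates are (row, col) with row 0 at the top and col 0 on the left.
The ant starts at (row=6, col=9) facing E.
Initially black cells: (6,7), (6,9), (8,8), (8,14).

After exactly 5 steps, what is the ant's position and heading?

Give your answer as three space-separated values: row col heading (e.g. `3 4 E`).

Answer: 5 9 N

Derivation:
Step 1: on BLACK (6,9): turn L to N, flip to white, move to (5,9). |black|=3
Step 2: on WHITE (5,9): turn R to E, flip to black, move to (5,10). |black|=4
Step 3: on WHITE (5,10): turn R to S, flip to black, move to (6,10). |black|=5
Step 4: on WHITE (6,10): turn R to W, flip to black, move to (6,9). |black|=6
Step 5: on WHITE (6,9): turn R to N, flip to black, move to (5,9). |black|=7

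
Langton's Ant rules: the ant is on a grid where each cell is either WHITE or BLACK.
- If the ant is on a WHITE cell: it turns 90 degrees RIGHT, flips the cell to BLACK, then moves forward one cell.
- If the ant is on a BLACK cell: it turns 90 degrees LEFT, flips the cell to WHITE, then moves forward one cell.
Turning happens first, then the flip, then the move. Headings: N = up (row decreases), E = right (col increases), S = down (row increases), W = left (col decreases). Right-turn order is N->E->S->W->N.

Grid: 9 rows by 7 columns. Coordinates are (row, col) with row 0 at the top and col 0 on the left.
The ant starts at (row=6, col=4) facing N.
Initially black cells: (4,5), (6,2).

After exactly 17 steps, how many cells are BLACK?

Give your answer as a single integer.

Step 1: on WHITE (6,4): turn R to E, flip to black, move to (6,5). |black|=3
Step 2: on WHITE (6,5): turn R to S, flip to black, move to (7,5). |black|=4
Step 3: on WHITE (7,5): turn R to W, flip to black, move to (7,4). |black|=5
Step 4: on WHITE (7,4): turn R to N, flip to black, move to (6,4). |black|=6
Step 5: on BLACK (6,4): turn L to W, flip to white, move to (6,3). |black|=5
Step 6: on WHITE (6,3): turn R to N, flip to black, move to (5,3). |black|=6
Step 7: on WHITE (5,3): turn R to E, flip to black, move to (5,4). |black|=7
Step 8: on WHITE (5,4): turn R to S, flip to black, move to (6,4). |black|=8
Step 9: on WHITE (6,4): turn R to W, flip to black, move to (6,3). |black|=9
Step 10: on BLACK (6,3): turn L to S, flip to white, move to (7,3). |black|=8
Step 11: on WHITE (7,3): turn R to W, flip to black, move to (7,2). |black|=9
Step 12: on WHITE (7,2): turn R to N, flip to black, move to (6,2). |black|=10
Step 13: on BLACK (6,2): turn L to W, flip to white, move to (6,1). |black|=9
Step 14: on WHITE (6,1): turn R to N, flip to black, move to (5,1). |black|=10
Step 15: on WHITE (5,1): turn R to E, flip to black, move to (5,2). |black|=11
Step 16: on WHITE (5,2): turn R to S, flip to black, move to (6,2). |black|=12
Step 17: on WHITE (6,2): turn R to W, flip to black, move to (6,1). |black|=13

Answer: 13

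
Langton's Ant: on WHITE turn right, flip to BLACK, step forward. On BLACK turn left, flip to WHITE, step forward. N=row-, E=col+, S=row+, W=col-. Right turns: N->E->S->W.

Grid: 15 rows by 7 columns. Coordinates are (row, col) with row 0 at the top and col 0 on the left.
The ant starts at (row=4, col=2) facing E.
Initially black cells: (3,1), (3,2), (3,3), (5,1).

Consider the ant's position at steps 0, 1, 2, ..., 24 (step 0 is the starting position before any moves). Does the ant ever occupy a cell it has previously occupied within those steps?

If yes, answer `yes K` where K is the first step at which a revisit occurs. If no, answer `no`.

Answer: yes 6

Derivation:
Step 1: on WHITE (4,2): turn R to S, flip to black, move to (5,2). |black|=5 — new cell
Step 2: on WHITE (5,2): turn R to W, flip to black, move to (5,1). |black|=6 — new cell
Step 3: on BLACK (5,1): turn L to S, flip to white, move to (6,1). |black|=5 — new cell
Step 4: on WHITE (6,1): turn R to W, flip to black, move to (6,0). |black|=6 — new cell
Step 5: on WHITE (6,0): turn R to N, flip to black, move to (5,0). |black|=7 — new cell
Step 6: on WHITE (5,0): turn R to E, flip to black, move to (5,1). |black|=8 — REVISIT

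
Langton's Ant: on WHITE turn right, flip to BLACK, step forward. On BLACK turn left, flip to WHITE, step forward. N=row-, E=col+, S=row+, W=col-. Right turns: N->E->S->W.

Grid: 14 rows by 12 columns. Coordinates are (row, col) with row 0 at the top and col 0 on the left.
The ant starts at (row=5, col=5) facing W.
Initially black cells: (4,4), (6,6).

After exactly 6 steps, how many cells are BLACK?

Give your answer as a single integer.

Answer: 6

Derivation:
Step 1: on WHITE (5,5): turn R to N, flip to black, move to (4,5). |black|=3
Step 2: on WHITE (4,5): turn R to E, flip to black, move to (4,6). |black|=4
Step 3: on WHITE (4,6): turn R to S, flip to black, move to (5,6). |black|=5
Step 4: on WHITE (5,6): turn R to W, flip to black, move to (5,5). |black|=6
Step 5: on BLACK (5,5): turn L to S, flip to white, move to (6,5). |black|=5
Step 6: on WHITE (6,5): turn R to W, flip to black, move to (6,4). |black|=6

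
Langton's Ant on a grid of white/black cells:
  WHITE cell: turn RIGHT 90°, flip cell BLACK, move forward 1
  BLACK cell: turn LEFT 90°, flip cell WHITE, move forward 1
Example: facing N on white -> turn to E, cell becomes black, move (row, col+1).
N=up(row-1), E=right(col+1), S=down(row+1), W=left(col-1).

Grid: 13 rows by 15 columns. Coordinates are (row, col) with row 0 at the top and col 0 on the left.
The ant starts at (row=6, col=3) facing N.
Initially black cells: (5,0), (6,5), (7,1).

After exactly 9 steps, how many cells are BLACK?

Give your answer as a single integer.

Step 1: on WHITE (6,3): turn R to E, flip to black, move to (6,4). |black|=4
Step 2: on WHITE (6,4): turn R to S, flip to black, move to (7,4). |black|=5
Step 3: on WHITE (7,4): turn R to W, flip to black, move to (7,3). |black|=6
Step 4: on WHITE (7,3): turn R to N, flip to black, move to (6,3). |black|=7
Step 5: on BLACK (6,3): turn L to W, flip to white, move to (6,2). |black|=6
Step 6: on WHITE (6,2): turn R to N, flip to black, move to (5,2). |black|=7
Step 7: on WHITE (5,2): turn R to E, flip to black, move to (5,3). |black|=8
Step 8: on WHITE (5,3): turn R to S, flip to black, move to (6,3). |black|=9
Step 9: on WHITE (6,3): turn R to W, flip to black, move to (6,2). |black|=10

Answer: 10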